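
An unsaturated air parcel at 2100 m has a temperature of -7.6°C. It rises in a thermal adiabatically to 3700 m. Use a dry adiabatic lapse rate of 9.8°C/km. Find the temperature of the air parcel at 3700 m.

-23.28°C

2100 → 3700 m (dry adiabatic, 9.8°C/km): ΔT = -9.8 × 1.6 = -15.68°C → T = -23.28°C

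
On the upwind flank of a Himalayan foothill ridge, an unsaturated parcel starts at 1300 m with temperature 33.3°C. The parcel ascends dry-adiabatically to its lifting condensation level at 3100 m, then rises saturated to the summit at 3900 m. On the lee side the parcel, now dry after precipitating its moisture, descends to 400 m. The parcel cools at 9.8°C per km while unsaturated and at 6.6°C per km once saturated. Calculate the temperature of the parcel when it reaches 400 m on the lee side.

44.68°C

Dry to 3100 m: -9.8 × 1.8 km = -17.64°C, so T = 15.66°C.
Saturated to 3900 m: -6.6 × 0.8 km = -5.28°C, so T = 10.38°C.
Dry descent to 400 m: +9.8 × 3.5 km = +34.3°C, so T = 44.68°C.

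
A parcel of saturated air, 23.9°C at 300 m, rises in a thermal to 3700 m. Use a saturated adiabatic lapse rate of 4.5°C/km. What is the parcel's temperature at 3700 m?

8.6°C

Saturated adiabatic to 3700 m: -4.5 × 3.4 km = -15.3°C, so T = 8.6°C.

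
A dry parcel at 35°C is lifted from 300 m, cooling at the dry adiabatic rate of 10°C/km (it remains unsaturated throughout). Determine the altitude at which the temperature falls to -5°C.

Height above start = (35 − (-5)) / 10 = 4 km
Altitude = 300 m + 4000 m = 4300 m

4300 m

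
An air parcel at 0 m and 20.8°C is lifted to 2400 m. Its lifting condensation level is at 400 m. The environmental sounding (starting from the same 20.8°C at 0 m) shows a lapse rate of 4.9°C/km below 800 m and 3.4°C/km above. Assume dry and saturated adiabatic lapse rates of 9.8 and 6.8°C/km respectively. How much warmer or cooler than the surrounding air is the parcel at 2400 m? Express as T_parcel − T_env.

-8.16°C (parcel cooler than environment)

Parcel:
  0–400 m, dry: Δz = 0.4 km ⇒ ΔT = -3.92°C; T = 16.88°C
  400–2400 m, saturated: Δz = 2 km ⇒ ΔT = -13.6°C; T = 3.28°C
Environment:
  0–800 m, environment, lower layer: Δz = 0.8 km ⇒ ΔT = -3.92°C; T = 16.88°C
  800–2400 m, environment, upper layer: Δz = 1.6 km ⇒ ΔT = -5.44°C; T = 11.44°C
T_parcel − T_env = 3.28 − 11.44 = -8.16°C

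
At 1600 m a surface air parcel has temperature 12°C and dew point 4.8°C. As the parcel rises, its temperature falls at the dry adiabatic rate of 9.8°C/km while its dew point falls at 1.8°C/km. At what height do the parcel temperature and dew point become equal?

T and T_d converge at 9.8 − 1.8 = 8°C per km
Height above start = (12 − 4.8) / 8 = 0.9 km
LCL altitude = 1600 m + 900 m = 2500 m

2500 m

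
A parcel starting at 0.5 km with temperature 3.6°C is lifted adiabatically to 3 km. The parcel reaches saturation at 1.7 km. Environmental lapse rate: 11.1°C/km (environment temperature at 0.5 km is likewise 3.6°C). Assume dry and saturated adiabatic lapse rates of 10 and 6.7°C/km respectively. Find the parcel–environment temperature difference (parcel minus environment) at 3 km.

+7.04°C (parcel warmer than environment)

Parcel:
  500 → 1700 m (dry, 10°C/km): ΔT = -10 × 1.2 = -12°C → T = -8.4°C
  1700 → 3000 m (saturated, 6.7°C/km): ΔT = -6.7 × 1.3 = -8.71°C → T = -17.11°C
Environment:
  500 → 3000 m (environment, 11.1°C/km): ΔT = -11.1 × 2.5 = -27.75°C → T = -24.15°C
T_parcel − T_env = -17.11 − (-24.15) = +7.04°C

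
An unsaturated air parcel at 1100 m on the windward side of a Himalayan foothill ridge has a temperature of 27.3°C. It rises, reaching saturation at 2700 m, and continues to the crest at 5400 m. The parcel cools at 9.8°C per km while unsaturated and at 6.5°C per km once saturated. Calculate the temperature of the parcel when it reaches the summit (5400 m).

Dry to 2700 m: -9.8 × 1.6 km = -15.68°C, so T = 11.62°C.
Saturated to 5400 m: -6.5 × 2.7 km = -17.55°C, so T = -5.93°C.

-5.93°C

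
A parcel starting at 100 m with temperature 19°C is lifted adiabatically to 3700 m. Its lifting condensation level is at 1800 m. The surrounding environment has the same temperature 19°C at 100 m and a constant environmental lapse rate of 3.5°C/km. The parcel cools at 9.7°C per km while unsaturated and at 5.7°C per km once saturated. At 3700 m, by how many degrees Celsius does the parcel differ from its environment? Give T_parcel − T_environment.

-14.72°C (parcel cooler than environment)

Parcel:
  100 → 1800 m (dry, 9.7°C/km): ΔT = -9.7 × 1.7 = -16.49°C → T = 2.51°C
  1800 → 3700 m (saturated, 5.7°C/km): ΔT = -5.7 × 1.9 = -10.83°C → T = -8.32°C
Environment:
  100 → 3700 m (environment, 3.5°C/km): ΔT = -3.5 × 3.6 = -12.6°C → T = 6.4°C
T_parcel − T_env = -8.32 − 6.4 = -14.72°C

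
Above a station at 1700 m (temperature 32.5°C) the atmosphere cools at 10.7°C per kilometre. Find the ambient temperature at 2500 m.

1700–2500 m, environmental: Δz = 0.8 km ⇒ ΔT = -8.56°C; T = 23.94°C

23.94°C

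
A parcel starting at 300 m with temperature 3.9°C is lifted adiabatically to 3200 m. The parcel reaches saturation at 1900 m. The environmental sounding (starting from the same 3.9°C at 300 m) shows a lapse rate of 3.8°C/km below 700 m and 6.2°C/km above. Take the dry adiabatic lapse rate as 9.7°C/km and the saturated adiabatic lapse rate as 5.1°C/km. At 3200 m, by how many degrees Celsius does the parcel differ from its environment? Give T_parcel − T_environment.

-5.13°C (parcel cooler than environment)

Parcel:
  From 300 m to 1900 m (dry): cools by 9.7 × 1.6 = 15.52°C, giving -11.62°C.
  From 1900 m to 3200 m (saturated): cools by 5.1 × 1.3 = 6.63°C, giving -18.25°C.
Environment:
  From 300 m to 700 m (environment, lower layer): cools by 3.8 × 0.4 = 1.52°C, giving 2.38°C.
  From 700 m to 3200 m (environment, upper layer): cools by 6.2 × 2.5 = 15.5°C, giving -13.12°C.
T_parcel − T_env = -18.25 − (-13.12) = -5.13°C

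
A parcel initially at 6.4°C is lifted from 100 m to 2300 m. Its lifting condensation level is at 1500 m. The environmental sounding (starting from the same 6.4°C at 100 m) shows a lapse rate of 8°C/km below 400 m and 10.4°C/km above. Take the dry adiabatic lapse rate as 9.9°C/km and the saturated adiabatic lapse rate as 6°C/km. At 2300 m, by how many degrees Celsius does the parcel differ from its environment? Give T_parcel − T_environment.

Parcel:
  100 → 1500 m (dry, 9.9°C/km): ΔT = -9.9 × 1.4 = -13.86°C → T = -7.46°C
  1500 → 2300 m (saturated, 6°C/km): ΔT = -6 × 0.8 = -4.8°C → T = -12.26°C
Environment:
  100 → 400 m (environment, lower layer, 8°C/km): ΔT = -8 × 0.3 = -2.4°C → T = 4°C
  400 → 2300 m (environment, upper layer, 10.4°C/km): ΔT = -10.4 × 1.9 = -19.76°C → T = -15.76°C
T_parcel − T_env = -12.26 − (-15.76) = +3.5°C

+3.5°C (parcel warmer than environment)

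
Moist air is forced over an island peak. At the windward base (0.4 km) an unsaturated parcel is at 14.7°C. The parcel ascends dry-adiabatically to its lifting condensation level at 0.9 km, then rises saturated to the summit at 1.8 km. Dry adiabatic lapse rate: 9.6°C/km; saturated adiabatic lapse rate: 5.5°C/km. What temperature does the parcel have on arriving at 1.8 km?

4.95°C

400–900 m, dry: Δz = 0.5 km ⇒ ΔT = -4.8°C; T = 9.9°C
900–1800 m, saturated: Δz = 0.9 km ⇒ ΔT = -4.95°C; T = 4.95°C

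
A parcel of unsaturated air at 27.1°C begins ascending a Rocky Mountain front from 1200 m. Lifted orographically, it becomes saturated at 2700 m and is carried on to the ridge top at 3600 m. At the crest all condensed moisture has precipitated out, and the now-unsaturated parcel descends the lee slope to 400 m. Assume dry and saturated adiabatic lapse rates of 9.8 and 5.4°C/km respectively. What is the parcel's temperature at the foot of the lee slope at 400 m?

38.9°C

Dry to 2700 m: -9.8 × 1.5 km = -14.7°C, so T = 12.4°C.
Saturated to 3600 m: -5.4 × 0.9 km = -4.86°C, so T = 7.54°C.
Dry descent to 400 m: +9.8 × 3.2 km = +31.36°C, so T = 38.9°C.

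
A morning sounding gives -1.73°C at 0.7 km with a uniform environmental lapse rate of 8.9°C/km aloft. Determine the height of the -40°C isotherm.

5 km

Height above start = (-1.73 − (-40)) / 8.9 = 4.3 km
Altitude = 700 m + 4300 m = 5000 m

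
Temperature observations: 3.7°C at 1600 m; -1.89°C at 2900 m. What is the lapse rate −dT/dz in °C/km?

Γ = −ΔT/Δz = (3.7 − (-1.89)) / (2900 − 1600) m
  = 5.59°C / 1.3 km = 4.3°C/km

4.3°C/km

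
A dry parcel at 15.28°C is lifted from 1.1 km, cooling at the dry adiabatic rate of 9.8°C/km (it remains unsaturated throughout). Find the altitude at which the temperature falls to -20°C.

Height above start = (15.28 − (-20)) / 9.8 = 3.6 km
Altitude = 1100 m + 3600 m = 4700 m

4.7 km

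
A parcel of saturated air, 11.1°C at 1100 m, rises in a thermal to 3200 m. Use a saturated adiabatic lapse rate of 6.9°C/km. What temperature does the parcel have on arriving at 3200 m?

-3.39°C

1100–3200 m, saturated adiabatic: Δz = 2.1 km ⇒ ΔT = -14.49°C; T = -3.39°C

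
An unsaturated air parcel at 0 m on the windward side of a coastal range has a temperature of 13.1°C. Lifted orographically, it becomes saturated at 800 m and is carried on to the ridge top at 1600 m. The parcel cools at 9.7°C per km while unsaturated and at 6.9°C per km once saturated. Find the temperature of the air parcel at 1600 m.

Dry to 800 m: -9.7 × 0.8 km = -7.76°C, so T = 5.34°C.
Saturated to 1600 m: -6.9 × 0.8 km = -5.52°C, so T = -0.18°C.

-0.18°C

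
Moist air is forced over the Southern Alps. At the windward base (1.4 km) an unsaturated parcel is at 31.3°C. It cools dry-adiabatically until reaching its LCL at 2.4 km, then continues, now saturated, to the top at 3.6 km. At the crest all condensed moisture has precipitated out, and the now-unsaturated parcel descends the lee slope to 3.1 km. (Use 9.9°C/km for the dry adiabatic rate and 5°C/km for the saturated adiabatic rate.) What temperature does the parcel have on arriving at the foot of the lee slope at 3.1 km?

20.35°C

Dry to 2400 m: -9.9 × 1 km = -9.9°C, so T = 21.4°C.
Saturated to 3600 m: -5 × 1.2 km = -6°C, so T = 15.4°C.
Dry descent to 3100 m: +9.9 × 0.5 km = +4.95°C, so T = 20.35°C.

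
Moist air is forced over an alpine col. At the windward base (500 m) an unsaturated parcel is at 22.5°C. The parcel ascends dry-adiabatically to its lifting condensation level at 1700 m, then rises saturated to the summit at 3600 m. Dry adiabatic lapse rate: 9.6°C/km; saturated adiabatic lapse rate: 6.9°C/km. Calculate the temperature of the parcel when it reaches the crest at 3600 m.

-2.13°C

500 → 1700 m (dry, 9.6°C/km): ΔT = -9.6 × 1.2 = -11.52°C → T = 10.98°C
1700 → 3600 m (saturated, 6.9°C/km): ΔT = -6.9 × 1.9 = -13.11°C → T = -2.13°C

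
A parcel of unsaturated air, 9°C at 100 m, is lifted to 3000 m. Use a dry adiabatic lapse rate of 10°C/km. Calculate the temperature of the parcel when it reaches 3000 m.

-20°C

Dry adiabatic to 3000 m: -10 × 2.9 km = -29°C, so T = -20°C.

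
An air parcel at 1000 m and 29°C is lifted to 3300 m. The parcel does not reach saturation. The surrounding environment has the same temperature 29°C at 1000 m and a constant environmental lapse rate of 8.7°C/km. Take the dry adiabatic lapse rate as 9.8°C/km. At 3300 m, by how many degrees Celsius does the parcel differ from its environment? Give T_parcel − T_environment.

Parcel:
  1000 → 3300 m (dry, 9.8°C/km): ΔT = -9.8 × 2.3 = -22.54°C → T = 6.46°C
Environment:
  1000 → 3300 m (environment, 8.7°C/km): ΔT = -8.7 × 2.3 = -20.01°C → T = 8.99°C
T_parcel − T_env = 6.46 − 8.99 = -2.53°C

-2.53°C (parcel cooler than environment)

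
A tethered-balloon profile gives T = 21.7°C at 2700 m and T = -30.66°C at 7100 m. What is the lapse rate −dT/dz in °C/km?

Γ = −ΔT/Δz = (21.7 − (-30.66)) / (7100 − 2700) m
  = 52.36°C / 4.4 km = 11.9°C/km

11.9°C/km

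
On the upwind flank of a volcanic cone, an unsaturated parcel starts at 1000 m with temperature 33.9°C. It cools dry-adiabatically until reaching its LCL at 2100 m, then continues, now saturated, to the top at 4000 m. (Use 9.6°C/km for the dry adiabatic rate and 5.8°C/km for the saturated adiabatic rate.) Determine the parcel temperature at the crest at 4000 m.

12.32°C

From 1000 m to 2100 m (dry): cools by 9.6 × 1.1 = 10.56°C, giving 23.34°C.
From 2100 m to 4000 m (saturated): cools by 5.8 × 1.9 = 11.02°C, giving 12.32°C.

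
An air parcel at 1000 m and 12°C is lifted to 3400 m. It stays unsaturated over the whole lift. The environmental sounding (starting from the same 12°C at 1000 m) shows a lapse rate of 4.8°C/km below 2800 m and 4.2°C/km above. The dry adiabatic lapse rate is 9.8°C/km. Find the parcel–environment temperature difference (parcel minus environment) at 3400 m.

-12.36°C (parcel cooler than environment)

Parcel:
  From 1000 m to 3400 m (dry): cools by 9.8 × 2.4 = 23.52°C, giving -11.52°C.
Environment:
  From 1000 m to 2800 m (environment, lower layer): cools by 4.8 × 1.8 = 8.64°C, giving 3.36°C.
  From 2800 m to 3400 m (environment, upper layer): cools by 4.2 × 0.6 = 2.52°C, giving 0.84°C.
T_parcel − T_env = -11.52 − 0.84 = -12.36°C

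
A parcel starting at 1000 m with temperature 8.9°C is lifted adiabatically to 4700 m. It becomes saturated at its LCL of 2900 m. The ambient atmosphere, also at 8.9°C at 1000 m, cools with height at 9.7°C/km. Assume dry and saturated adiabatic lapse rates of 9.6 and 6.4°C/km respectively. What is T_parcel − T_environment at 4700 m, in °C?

+6.13°C (parcel warmer than environment)

Parcel:
  Dry to 2900 m: -9.6 × 1.9 km = -18.24°C, so T = -9.34°C.
  Saturated to 4700 m: -6.4 × 1.8 km = -11.52°C, so T = -20.86°C.
Environment:
  Environment to 4700 m: -9.7 × 3.7 km = -35.89°C, so T = -26.99°C.
T_parcel − T_env = -20.86 − (-26.99) = +6.13°C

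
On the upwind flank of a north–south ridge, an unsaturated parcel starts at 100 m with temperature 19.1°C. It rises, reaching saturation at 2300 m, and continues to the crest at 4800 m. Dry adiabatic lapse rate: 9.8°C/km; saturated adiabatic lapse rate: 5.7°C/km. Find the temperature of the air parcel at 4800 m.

-16.71°C

100 → 2300 m (dry, 9.8°C/km): ΔT = -9.8 × 2.2 = -21.56°C → T = -2.46°C
2300 → 4800 m (saturated, 5.7°C/km): ΔT = -5.7 × 2.5 = -14.25°C → T = -16.71°C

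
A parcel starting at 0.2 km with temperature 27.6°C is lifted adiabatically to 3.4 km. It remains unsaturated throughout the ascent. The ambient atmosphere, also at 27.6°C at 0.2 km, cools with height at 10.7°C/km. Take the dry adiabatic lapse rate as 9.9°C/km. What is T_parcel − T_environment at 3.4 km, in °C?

+2.56°C (parcel warmer than environment)

Parcel:
  200 → 3400 m (dry, 9.9°C/km): ΔT = -9.9 × 3.2 = -31.68°C → T = -4.08°C
Environment:
  200 → 3400 m (environment, 10.7°C/km): ΔT = -10.7 × 3.2 = -34.24°C → T = -6.64°C
T_parcel − T_env = -4.08 − (-6.64) = +2.56°C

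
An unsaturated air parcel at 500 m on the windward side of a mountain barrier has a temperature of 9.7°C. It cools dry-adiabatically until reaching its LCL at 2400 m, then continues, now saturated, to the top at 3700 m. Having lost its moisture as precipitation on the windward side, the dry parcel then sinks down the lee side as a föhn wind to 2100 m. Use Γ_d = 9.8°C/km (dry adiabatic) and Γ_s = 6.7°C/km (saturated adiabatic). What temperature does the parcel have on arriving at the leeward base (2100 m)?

500 → 2400 m (dry, 9.8°C/km): ΔT = -9.8 × 1.9 = -18.62°C → T = -8.92°C
2400 → 3700 m (saturated, 6.7°C/km): ΔT = -6.7 × 1.3 = -8.71°C → T = -17.63°C
3700 → 2100 m (dry descent, 9.8°C/km): ΔT = +9.8 × 1.6 = +15.68°C → T = -1.95°C

-1.95°C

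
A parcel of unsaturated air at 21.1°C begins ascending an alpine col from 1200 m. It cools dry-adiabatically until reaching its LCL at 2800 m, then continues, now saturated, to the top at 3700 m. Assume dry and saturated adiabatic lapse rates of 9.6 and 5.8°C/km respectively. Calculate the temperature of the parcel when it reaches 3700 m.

Dry to 2800 m: -9.6 × 1.6 km = -15.36°C, so T = 5.74°C.
Saturated to 3700 m: -5.8 × 0.9 km = -5.22°C, so T = 0.52°C.

0.52°C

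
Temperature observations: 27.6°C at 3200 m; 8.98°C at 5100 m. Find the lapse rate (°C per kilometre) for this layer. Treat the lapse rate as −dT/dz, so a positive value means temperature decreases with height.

Γ = −ΔT/Δz = (27.6 − 8.98) / (5100 − 3200) m
  = 18.62°C / 1.9 km = 9.8°C/km

9.8°C/km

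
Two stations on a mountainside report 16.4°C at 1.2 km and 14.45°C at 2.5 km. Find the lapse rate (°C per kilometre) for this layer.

1.5°C/km

Γ = −ΔT/Δz = (16.4 − 14.45) / (2500 − 1200) m
  = 1.95°C / 1.3 km = 1.5°C/km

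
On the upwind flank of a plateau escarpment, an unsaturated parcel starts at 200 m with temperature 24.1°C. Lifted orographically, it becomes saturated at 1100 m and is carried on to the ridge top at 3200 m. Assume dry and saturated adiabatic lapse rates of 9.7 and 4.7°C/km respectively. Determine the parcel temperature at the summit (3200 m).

5.5°C

From 200 m to 1100 m (dry): cools by 9.7 × 0.9 = 8.73°C, giving 15.37°C.
From 1100 m to 3200 m (saturated): cools by 4.7 × 2.1 = 9.87°C, giving 5.5°C.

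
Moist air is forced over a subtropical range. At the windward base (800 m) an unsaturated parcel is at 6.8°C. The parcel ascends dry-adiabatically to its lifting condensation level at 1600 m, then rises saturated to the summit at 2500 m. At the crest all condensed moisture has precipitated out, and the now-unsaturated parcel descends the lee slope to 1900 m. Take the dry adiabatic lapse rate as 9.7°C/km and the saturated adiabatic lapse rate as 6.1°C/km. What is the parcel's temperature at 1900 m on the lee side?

From 800 m to 1600 m (dry): cools by 9.7 × 0.8 = 7.76°C, giving -0.96°C.
From 1600 m to 2500 m (saturated): cools by 6.1 × 0.9 = 5.49°C, giving -6.45°C.
From 2500 m to 1900 m (dry descent): warms by 9.7 × 0.6 = 5.82°C, giving -0.63°C.

-0.63°C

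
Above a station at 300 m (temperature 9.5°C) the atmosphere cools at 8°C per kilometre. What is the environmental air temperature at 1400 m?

300 → 1400 m (environmental, 8°C/km): ΔT = -8 × 1.1 = -8.8°C → T = 0.7°C

0.7°C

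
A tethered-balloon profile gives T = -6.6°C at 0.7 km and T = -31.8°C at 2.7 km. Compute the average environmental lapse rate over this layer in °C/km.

Γ = −ΔT/Δz = (-6.6 − (-31.8)) / (2700 − 700) m
  = 25.2°C / 2 km = 12.6°C/km

12.6°C/km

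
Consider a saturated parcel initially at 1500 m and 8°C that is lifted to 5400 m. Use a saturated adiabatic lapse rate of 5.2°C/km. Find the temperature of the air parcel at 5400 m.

-12.28°C

1500–5400 m, saturated adiabatic: Δz = 3.9 km ⇒ ΔT = -20.28°C; T = -12.28°C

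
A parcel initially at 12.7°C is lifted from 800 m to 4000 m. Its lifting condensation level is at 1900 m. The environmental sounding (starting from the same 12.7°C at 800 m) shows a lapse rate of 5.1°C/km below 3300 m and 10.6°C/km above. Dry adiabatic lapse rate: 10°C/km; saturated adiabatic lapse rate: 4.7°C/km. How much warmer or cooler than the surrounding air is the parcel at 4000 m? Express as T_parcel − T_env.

Parcel:
  Dry to 1900 m: -10 × 1.1 km = -11°C, so T = 1.7°C.
  Saturated to 4000 m: -4.7 × 2.1 km = -9.87°C, so T = -8.17°C.
Environment:
  Environment, lower layer to 3300 m: -5.1 × 2.5 km = -12.75°C, so T = -0.05°C.
  Environment, upper layer to 4000 m: -10.6 × 0.7 km = -7.42°C, so T = -7.47°C.
T_parcel − T_env = -8.17 − (-7.47) = -0.7°C

-0.7°C (parcel cooler than environment)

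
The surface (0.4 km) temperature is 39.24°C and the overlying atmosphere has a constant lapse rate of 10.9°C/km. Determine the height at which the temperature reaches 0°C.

Height above start = (39.24 − 0) / 10.9 = 3.6 km
Altitude = 400 m + 3600 m = 4000 m

4 km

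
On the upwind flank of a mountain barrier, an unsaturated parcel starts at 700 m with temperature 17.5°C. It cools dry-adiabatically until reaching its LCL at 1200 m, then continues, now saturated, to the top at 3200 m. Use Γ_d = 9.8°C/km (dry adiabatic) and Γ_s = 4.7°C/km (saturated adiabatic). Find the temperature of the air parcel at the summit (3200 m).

700 → 1200 m (dry, 9.8°C/km): ΔT = -9.8 × 0.5 = -4.9°C → T = 12.6°C
1200 → 3200 m (saturated, 4.7°C/km): ΔT = -4.7 × 2 = -9.4°C → T = 3.2°C

3.2°C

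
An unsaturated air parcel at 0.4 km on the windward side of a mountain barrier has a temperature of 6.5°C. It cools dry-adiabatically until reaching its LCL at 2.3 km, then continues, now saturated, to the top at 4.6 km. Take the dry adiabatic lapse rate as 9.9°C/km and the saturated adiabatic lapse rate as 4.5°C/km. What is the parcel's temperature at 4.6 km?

From 400 m to 2300 m (dry): cools by 9.9 × 1.9 = 18.81°C, giving -12.31°C.
From 2300 m to 4600 m (saturated): cools by 4.5 × 2.3 = 10.35°C, giving -22.66°C.

-22.66°C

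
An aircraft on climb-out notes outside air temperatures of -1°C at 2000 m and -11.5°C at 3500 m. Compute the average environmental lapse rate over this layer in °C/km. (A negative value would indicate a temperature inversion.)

Γ = −ΔT/Δz = (-1 − (-11.5)) / (3500 − 2000) m
  = 10.5°C / 1.5 km = 7°C/km

7°C/km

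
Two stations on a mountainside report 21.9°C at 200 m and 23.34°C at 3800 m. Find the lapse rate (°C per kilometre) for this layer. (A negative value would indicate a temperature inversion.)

-0.4°C/km

Γ = −ΔT/Δz = (21.9 − 23.34) / (3800 − 200) m
  = -1.44°C / 3.6 km = -0.4°C/km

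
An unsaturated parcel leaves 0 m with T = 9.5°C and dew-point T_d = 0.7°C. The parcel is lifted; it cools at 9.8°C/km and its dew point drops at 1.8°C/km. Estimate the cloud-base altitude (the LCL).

1100 m

T and T_d converge at 9.8 − 1.8 = 8°C per km
Height above start = (9.5 − 0.7) / 8 = 1.1 km
LCL altitude = 0 m + 1100 m = 1100 m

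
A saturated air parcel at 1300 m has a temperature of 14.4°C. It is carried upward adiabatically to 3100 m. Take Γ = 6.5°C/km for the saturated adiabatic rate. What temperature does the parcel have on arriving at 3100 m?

1300–3100 m, saturated adiabatic: Δz = 1.8 km ⇒ ΔT = -11.7°C; T = 2.7°C

2.7°C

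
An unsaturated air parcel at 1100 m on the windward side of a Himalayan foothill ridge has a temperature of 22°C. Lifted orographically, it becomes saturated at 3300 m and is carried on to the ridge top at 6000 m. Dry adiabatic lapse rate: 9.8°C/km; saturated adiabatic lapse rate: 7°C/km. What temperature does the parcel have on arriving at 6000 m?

-18.46°C

From 1100 m to 3300 m (dry): cools by 9.8 × 2.2 = 21.56°C, giving 0.44°C.
From 3300 m to 6000 m (saturated): cools by 7 × 2.7 = 18.9°C, giving -18.46°C.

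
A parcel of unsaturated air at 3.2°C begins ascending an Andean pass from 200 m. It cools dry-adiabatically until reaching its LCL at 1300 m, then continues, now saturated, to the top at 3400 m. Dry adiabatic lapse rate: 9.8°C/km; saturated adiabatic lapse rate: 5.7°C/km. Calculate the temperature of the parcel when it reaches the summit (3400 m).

200 → 1300 m (dry, 9.8°C/km): ΔT = -9.8 × 1.1 = -10.78°C → T = -7.58°C
1300 → 3400 m (saturated, 5.7°C/km): ΔT = -5.7 × 2.1 = -11.97°C → T = -19.55°C

-19.55°C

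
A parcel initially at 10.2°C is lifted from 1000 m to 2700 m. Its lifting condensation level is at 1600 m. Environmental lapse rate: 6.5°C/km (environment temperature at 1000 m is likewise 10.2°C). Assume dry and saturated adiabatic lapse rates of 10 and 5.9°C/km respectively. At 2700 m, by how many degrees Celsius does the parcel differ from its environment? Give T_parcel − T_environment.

Parcel:
  Dry to 1600 m: -10 × 0.6 km = -6°C, so T = 4.2°C.
  Saturated to 2700 m: -5.9 × 1.1 km = -6.49°C, so T = -2.29°C.
Environment:
  Environment to 2700 m: -6.5 × 1.7 km = -11.05°C, so T = -0.85°C.
T_parcel − T_env = -2.29 − (-0.85) = -1.44°C

-1.44°C (parcel cooler than environment)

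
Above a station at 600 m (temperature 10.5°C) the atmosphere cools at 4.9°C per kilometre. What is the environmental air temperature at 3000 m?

600 → 3000 m (environmental, 4.9°C/km): ΔT = -4.9 × 2.4 = -11.76°C → T = -1.26°C

-1.26°C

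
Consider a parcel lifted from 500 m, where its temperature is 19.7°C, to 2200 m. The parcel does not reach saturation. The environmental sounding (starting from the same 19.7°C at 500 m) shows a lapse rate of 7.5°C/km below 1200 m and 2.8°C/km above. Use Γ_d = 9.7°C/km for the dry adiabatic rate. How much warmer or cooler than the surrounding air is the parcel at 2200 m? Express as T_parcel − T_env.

-8.44°C (parcel cooler than environment)

Parcel:
  From 500 m to 2200 m (dry): cools by 9.7 × 1.7 = 16.49°C, giving 3.21°C.
Environment:
  From 500 m to 1200 m (environment, lower layer): cools by 7.5 × 0.7 = 5.25°C, giving 14.45°C.
  From 1200 m to 2200 m (environment, upper layer): cools by 2.8 × 1 = 2.8°C, giving 11.65°C.
T_parcel − T_env = 3.21 − 11.65 = -8.44°C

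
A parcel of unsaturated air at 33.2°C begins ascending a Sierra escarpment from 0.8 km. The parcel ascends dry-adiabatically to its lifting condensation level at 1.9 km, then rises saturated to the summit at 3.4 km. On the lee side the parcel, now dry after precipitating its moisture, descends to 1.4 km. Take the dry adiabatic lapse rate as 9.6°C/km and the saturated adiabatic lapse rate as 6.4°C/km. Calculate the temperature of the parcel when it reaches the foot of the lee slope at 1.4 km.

32.24°C

800–1900 m, dry: Δz = 1.1 km ⇒ ΔT = -10.56°C; T = 22.64°C
1900–3400 m, saturated: Δz = 1.5 km ⇒ ΔT = -9.6°C; T = 13.04°C
3400–1400 m, dry descent: Δz = 2 km ⇒ ΔT = +19.2°C; T = 32.24°C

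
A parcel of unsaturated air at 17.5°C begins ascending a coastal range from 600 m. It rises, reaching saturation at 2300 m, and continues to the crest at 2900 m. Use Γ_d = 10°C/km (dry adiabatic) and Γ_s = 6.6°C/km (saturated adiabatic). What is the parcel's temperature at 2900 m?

-3.46°C

600 → 2300 m (dry, 10°C/km): ΔT = -10 × 1.7 = -17°C → T = 0.5°C
2300 → 2900 m (saturated, 6.6°C/km): ΔT = -6.6 × 0.6 = -3.96°C → T = -3.46°C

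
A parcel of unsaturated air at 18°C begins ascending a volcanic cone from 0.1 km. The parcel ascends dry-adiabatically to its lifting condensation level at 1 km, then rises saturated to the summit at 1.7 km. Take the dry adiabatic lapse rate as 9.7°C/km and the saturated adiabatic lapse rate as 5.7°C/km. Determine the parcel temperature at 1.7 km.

5.28°C

From 100 m to 1000 m (dry): cools by 9.7 × 0.9 = 8.73°C, giving 9.27°C.
From 1000 m to 1700 m (saturated): cools by 5.7 × 0.7 = 3.99°C, giving 5.28°C.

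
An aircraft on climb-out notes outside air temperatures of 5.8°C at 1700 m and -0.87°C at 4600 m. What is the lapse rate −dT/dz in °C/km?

Γ = −ΔT/Δz = (5.8 − (-0.87)) / (4600 − 1700) m
  = 6.67°C / 2.9 km = 2.3°C/km

2.3°C/km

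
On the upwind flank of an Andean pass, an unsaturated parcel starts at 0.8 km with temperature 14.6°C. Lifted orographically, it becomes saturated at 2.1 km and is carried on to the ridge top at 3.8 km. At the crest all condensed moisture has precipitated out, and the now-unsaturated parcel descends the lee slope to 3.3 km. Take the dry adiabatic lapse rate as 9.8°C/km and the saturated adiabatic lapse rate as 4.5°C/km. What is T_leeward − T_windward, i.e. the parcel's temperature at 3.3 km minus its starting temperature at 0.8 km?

-15.49°C

Dry to 2100 m: -9.8 × 1.3 km = -12.74°C, so T = 1.86°C.
Saturated to 3800 m: -4.5 × 1.7 km = -7.65°C, so T = -5.79°C.
Dry descent to 3300 m: +9.8 × 0.5 km = +4.9°C, so T = -0.89°C.
Net change vs windward start: -0.89 − 14.6 = -15.49°C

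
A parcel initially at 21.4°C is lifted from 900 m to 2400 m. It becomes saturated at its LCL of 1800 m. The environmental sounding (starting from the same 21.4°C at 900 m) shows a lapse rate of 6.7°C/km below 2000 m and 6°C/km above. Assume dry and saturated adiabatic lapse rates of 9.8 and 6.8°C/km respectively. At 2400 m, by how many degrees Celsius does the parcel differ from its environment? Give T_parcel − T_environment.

-3.13°C (parcel cooler than environment)

Parcel:
  900–1800 m, dry: Δz = 0.9 km ⇒ ΔT = -8.82°C; T = 12.58°C
  1800–2400 m, saturated: Δz = 0.6 km ⇒ ΔT = -4.08°C; T = 8.5°C
Environment:
  900–2000 m, environment, lower layer: Δz = 1.1 km ⇒ ΔT = -7.37°C; T = 14.03°C
  2000–2400 m, environment, upper layer: Δz = 0.4 km ⇒ ΔT = -2.4°C; T = 11.63°C
T_parcel − T_env = 8.5 − 11.63 = -3.13°C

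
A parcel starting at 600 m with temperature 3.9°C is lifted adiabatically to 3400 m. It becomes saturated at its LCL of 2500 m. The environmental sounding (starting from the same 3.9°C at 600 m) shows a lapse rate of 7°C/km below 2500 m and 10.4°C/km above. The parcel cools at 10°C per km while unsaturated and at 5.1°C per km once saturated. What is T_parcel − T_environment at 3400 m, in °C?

-0.93°C (parcel cooler than environment)

Parcel:
  600–2500 m, dry: Δz = 1.9 km ⇒ ΔT = -19°C; T = -15.1°C
  2500–3400 m, saturated: Δz = 0.9 km ⇒ ΔT = -4.59°C; T = -19.69°C
Environment:
  600–2500 m, environment, lower layer: Δz = 1.9 km ⇒ ΔT = -13.3°C; T = -9.4°C
  2500–3400 m, environment, upper layer: Δz = 0.9 km ⇒ ΔT = -9.36°C; T = -18.76°C
T_parcel − T_env = -19.69 − (-18.76) = -0.93°C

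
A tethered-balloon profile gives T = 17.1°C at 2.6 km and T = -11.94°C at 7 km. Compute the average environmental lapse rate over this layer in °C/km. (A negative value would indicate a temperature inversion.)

Γ = −ΔT/Δz = (17.1 − (-11.94)) / (7000 − 2600) m
  = 29.04°C / 4.4 km = 6.6°C/km

6.6°C/km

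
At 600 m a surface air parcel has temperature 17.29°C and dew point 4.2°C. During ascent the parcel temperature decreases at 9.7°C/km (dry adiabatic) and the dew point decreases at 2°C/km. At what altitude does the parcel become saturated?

T and T_d converge at 9.7 − 2 = 7.7°C per km
Height above start = (17.29 − 4.2) / 7.7 = 1.7 km
LCL altitude = 600 m + 1700 m = 2300 m

2300 m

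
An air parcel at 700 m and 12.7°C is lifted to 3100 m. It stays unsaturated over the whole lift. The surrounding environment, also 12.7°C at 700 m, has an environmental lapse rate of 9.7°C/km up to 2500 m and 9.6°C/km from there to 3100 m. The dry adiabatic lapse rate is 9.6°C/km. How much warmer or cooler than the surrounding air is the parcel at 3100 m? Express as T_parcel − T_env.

Parcel:
  700 → 3100 m (dry, 9.6°C/km): ΔT = -9.6 × 2.4 = -23.04°C → T = -10.34°C
Environment:
  700 → 2500 m (environment, lower layer, 9.7°C/km): ΔT = -9.7 × 1.8 = -17.46°C → T = -4.76°C
  2500 → 3100 m (environment, upper layer, 9.6°C/km): ΔT = -9.6 × 0.6 = -5.76°C → T = -10.52°C
T_parcel − T_env = -10.34 − (-10.52) = +0.18°C

+0.18°C (parcel warmer than environment)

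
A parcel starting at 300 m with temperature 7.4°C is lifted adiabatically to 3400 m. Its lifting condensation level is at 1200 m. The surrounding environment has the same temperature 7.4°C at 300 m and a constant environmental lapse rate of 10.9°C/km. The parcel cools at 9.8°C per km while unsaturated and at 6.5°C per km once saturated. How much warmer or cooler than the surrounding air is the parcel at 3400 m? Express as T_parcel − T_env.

Parcel:
  300–1200 m, dry: Δz = 0.9 km ⇒ ΔT = -8.82°C; T = -1.42°C
  1200–3400 m, saturated: Δz = 2.2 km ⇒ ΔT = -14.3°C; T = -15.72°C
Environment:
  300–3400 m, environment: Δz = 3.1 km ⇒ ΔT = -33.79°C; T = -26.39°C
T_parcel − T_env = -15.72 − (-26.39) = +10.67°C

+10.67°C (parcel warmer than environment)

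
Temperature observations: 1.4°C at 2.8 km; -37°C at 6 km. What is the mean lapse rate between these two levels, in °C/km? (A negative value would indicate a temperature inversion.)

Γ = −ΔT/Δz = (1.4 − (-37)) / (6000 − 2800) m
  = 38.4°C / 3.2 km = 12°C/km

12°C/km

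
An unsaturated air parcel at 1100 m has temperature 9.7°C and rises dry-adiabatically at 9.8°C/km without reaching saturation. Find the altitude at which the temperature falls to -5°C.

Height above start = (9.7 − (-5)) / 9.8 = 1.5 km
Altitude = 1100 m + 1500 m = 2600 m

2600 m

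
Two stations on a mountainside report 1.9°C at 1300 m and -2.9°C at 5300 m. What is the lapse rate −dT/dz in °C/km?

1.2°C/km

Γ = −ΔT/Δz = (1.9 − (-2.9)) / (5300 − 1300) m
  = 4.8°C / 4 km = 1.2°C/km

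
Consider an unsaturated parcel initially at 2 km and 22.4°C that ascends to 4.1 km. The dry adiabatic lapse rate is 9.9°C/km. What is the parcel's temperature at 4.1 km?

2000 → 4100 m (dry adiabatic, 9.9°C/km): ΔT = -9.9 × 2.1 = -20.79°C → T = 1.61°C

1.61°C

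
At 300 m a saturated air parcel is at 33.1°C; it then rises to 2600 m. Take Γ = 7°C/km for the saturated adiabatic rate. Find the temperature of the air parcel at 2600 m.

17°C

300–2600 m, saturated adiabatic: Δz = 2.3 km ⇒ ΔT = -16.1°C; T = 17°C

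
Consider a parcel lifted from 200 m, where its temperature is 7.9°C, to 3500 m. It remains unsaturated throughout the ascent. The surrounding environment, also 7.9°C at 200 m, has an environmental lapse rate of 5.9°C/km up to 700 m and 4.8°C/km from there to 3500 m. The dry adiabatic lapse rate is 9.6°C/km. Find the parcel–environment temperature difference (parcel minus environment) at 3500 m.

Parcel:
  From 200 m to 3500 m (dry): cools by 9.6 × 3.3 = 31.68°C, giving -23.78°C.
Environment:
  From 200 m to 700 m (environment, lower layer): cools by 5.9 × 0.5 = 2.95°C, giving 4.95°C.
  From 700 m to 3500 m (environment, upper layer): cools by 4.8 × 2.8 = 13.44°C, giving -8.49°C.
T_parcel − T_env = -23.78 − (-8.49) = -15.29°C

-15.29°C (parcel cooler than environment)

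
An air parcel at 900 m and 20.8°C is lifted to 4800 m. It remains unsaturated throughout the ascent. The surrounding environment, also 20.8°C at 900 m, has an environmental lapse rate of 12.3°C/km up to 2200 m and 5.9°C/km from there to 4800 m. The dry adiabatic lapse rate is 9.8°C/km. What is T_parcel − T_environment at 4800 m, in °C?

Parcel:
  Dry to 4800 m: -9.8 × 3.9 km = -38.22°C, so T = -17.42°C.
Environment:
  Environment, lower layer to 2200 m: -12.3 × 1.3 km = -15.99°C, so T = 4.81°C.
  Environment, upper layer to 4800 m: -5.9 × 2.6 km = -15.34°C, so T = -10.53°C.
T_parcel − T_env = -17.42 − (-10.53) = -6.89°C

-6.89°C (parcel cooler than environment)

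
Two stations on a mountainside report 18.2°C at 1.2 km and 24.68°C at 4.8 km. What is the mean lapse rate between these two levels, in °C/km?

Γ = −ΔT/Δz = (18.2 − 24.68) / (4800 − 1200) m
  = -6.48°C / 3.6 km = -1.8°C/km

-1.8°C/km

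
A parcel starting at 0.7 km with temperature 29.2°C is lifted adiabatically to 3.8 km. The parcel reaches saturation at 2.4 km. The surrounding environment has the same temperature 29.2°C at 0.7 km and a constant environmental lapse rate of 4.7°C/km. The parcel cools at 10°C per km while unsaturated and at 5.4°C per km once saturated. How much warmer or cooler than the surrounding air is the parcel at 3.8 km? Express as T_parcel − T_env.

Parcel:
  From 700 m to 2400 m (dry): cools by 10 × 1.7 = 17°C, giving 12.2°C.
  From 2400 m to 3800 m (saturated): cools by 5.4 × 1.4 = 7.56°C, giving 4.64°C.
Environment:
  From 700 m to 3800 m (environment): cools by 4.7 × 3.1 = 14.57°C, giving 14.63°C.
T_parcel − T_env = 4.64 − 14.63 = -9.99°C

-9.99°C (parcel cooler than environment)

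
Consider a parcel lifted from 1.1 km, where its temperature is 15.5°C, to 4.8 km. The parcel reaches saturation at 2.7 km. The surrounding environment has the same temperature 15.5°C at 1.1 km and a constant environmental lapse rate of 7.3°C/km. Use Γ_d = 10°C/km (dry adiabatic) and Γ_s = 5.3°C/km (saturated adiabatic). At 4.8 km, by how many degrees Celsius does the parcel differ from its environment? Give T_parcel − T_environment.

-0.12°C (parcel cooler than environment)

Parcel:
  From 1100 m to 2700 m (dry): cools by 10 × 1.6 = 16°C, giving -0.5°C.
  From 2700 m to 4800 m (saturated): cools by 5.3 × 2.1 = 11.13°C, giving -11.63°C.
Environment:
  From 1100 m to 4800 m (environment): cools by 7.3 × 3.7 = 27.01°C, giving -11.51°C.
T_parcel − T_env = -11.63 − (-11.51) = -0.12°C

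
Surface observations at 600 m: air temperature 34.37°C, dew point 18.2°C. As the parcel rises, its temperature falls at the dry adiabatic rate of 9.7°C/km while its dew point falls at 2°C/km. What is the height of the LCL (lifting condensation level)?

T and T_d converge at 9.7 − 2 = 7.7°C per km
Height above start = (34.37 − 18.2) / 7.7 = 2.1 km
LCL altitude = 600 m + 2100 m = 2700 m

2700 m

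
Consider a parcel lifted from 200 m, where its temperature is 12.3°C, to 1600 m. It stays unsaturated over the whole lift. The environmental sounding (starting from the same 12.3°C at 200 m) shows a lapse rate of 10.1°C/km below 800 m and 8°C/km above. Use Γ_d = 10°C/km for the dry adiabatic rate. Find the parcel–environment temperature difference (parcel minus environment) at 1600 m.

-1.54°C (parcel cooler than environment)

Parcel:
  200 → 1600 m (dry, 10°C/km): ΔT = -10 × 1.4 = -14°C → T = -1.7°C
Environment:
  200 → 800 m (environment, lower layer, 10.1°C/km): ΔT = -10.1 × 0.6 = -6.06°C → T = 6.24°C
  800 → 1600 m (environment, upper layer, 8°C/km): ΔT = -8 × 0.8 = -6.4°C → T = -0.16°C
T_parcel − T_env = -1.7 − (-0.16) = -1.54°C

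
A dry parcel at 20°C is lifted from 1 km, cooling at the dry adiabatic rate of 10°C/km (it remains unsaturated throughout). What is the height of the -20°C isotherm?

Height above start = (20 − (-20)) / 10 = 4 km
Altitude = 1000 m + 4000 m = 5000 m

5 km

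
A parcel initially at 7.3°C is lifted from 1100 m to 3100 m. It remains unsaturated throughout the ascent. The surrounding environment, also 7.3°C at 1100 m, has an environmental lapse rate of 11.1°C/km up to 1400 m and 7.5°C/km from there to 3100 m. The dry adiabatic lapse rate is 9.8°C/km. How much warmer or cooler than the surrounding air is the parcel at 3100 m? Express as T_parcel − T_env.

Parcel:
  1100–3100 m, dry: Δz = 2 km ⇒ ΔT = -19.6°C; T = -12.3°C
Environment:
  1100–1400 m, environment, lower layer: Δz = 0.3 km ⇒ ΔT = -3.33°C; T = 3.97°C
  1400–3100 m, environment, upper layer: Δz = 1.7 km ⇒ ΔT = -12.75°C; T = -8.78°C
T_parcel − T_env = -12.3 − (-8.78) = -3.52°C

-3.52°C (parcel cooler than environment)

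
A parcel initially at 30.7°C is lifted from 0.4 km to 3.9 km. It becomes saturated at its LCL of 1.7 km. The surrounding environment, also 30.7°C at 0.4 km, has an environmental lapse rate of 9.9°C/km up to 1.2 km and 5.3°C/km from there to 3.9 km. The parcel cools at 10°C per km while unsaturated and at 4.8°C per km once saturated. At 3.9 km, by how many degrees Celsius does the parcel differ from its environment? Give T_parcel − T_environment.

-1.33°C (parcel cooler than environment)

Parcel:
  400–1700 m, dry: Δz = 1.3 km ⇒ ΔT = -13°C; T = 17.7°C
  1700–3900 m, saturated: Δz = 2.2 km ⇒ ΔT = -10.56°C; T = 7.14°C
Environment:
  400–1200 m, environment, lower layer: Δz = 0.8 km ⇒ ΔT = -7.92°C; T = 22.78°C
  1200–3900 m, environment, upper layer: Δz = 2.7 km ⇒ ΔT = -14.31°C; T = 8.47°C
T_parcel − T_env = 7.14 − 8.47 = -1.33°C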